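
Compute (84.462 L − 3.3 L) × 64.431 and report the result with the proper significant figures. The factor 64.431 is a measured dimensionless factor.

84.462 L − 3.3 L = 81.162 L; the difference is limited to 1 decimal place (3 s.f.).
Carrying full precision, 81.162 × 64.431 = 5229.348822 L; 64.431 has 5 s.f., so the result keeps min(3, 5) = 3 s.f.
Rounded to 3 significant figures: 5.23 × 10³ L.

5.23 × 10³ L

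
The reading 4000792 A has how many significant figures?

4000792: zeros between nonzero digits are significant.

7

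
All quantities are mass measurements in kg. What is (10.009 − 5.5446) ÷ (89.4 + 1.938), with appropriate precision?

10.009 − 5.5446 = 4.4644, limited to 3 d.p. → 4 s.f.; 89.4 + 1.938 = 91.338, limited to 1 d.p. → 3 s.f.
Carrying full precision, 4.4644 ÷ 91.338 = 0.0488777945652…; keep min(4, 3) = 3 s.f.
Rounded to 3 significant figures: 0.0489.

0.0489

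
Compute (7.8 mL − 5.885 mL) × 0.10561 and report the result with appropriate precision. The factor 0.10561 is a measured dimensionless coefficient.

7.8 mL − 5.885 mL = 1.915 mL; the difference is limited to 1 decimal place (2 s.f.).
Carrying full precision, 1.915 × 0.10561 = 0.20224315 mL; 0.10561 has 5 s.f., so the result keeps min(2, 5) = 2 s.f.
Rounded to 2 significant figures: 0.20 mL.

0.20 mL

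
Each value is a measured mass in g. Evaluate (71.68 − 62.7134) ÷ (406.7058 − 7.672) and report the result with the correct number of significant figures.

0.0225

71.68 − 62.7134 = 8.9666, limited to 2 d.p. → 3 s.f.; 406.7058 − 7.672 = 399.0338, limited to 3 d.p. → 6 s.f.
Carrying full precision, 8.9666 ÷ 399.0338 = 0.0224707781647…; keep min(3, 6) = 3 s.f.
Rounded to 3 significant figures: 0.0225.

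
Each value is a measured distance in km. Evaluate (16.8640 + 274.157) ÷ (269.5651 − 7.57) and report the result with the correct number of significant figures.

16.8640 + 274.157 = 291.0210, limited to 3 d.p. → 6 s.f.; 269.5651 − 7.57 = 261.9951, limited to 2 d.p. → 5 s.f.
Carrying full precision, 291.0210 ÷ 261.9951 = 1.11078794985…; keep min(6, 5) = 5 s.f.
Rounded to 5 significant figures: 1.1108.

1.1108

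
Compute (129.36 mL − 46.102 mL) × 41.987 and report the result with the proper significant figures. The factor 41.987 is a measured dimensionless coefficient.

3496 mL

129.36 mL − 46.102 mL = 83.258 mL; the difference is limited to 2 decimal places (4 s.f.).
Carrying full precision, 83.258 × 41.987 = 3495.753646 mL; 41.987 has 5 s.f., so the result keeps min(4, 5) = 4 s.f.
Rounded to 4 significant figures: 3496 mL.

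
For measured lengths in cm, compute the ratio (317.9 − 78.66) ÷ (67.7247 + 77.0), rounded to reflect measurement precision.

317.9 − 78.66 = 239.24, limited to 1 d.p. → 4 s.f.; 67.7247 + 77.0 = 144.7247, limited to 1 d.p. → 4 s.f.
Carrying full precision, 239.24 ÷ 144.7247 = 1.6530695866…; keep min(4, 4) = 4 s.f.
Rounded to 4 significant figures: 1.653.

1.653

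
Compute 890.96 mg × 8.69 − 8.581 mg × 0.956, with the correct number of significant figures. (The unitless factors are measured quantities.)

890.96 × 8.69 = 7742.4424 → 7.74 × 10³ mg (3 s.f., last digit at the 10^1 place).
8.581 × 0.956 = 8.203436 → 8.20 mg (3 s.f., last digit at the 10^-2 place).
Difference: 7734.238964 mg; keep the coarser place, 10^1.
Result: 7.73 × 10³ mg.

7.73 × 10³ mg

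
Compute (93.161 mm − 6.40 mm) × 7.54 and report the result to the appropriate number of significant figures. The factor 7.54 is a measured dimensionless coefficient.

6.54 × 10² mm

93.161 mm − 6.40 mm = 86.761 mm; the difference is limited to 2 decimal places (4 s.f.).
Carrying full precision, 86.761 × 7.54 = 654.17794 mm; 7.54 has 3 s.f., so the result keeps min(4, 3) = 3 s.f.
Rounded to 3 significant figures: 6.54 × 10² mm.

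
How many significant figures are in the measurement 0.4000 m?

0.4000: leading zeros are not significant; trailing zeros after a decimal point are significant.

4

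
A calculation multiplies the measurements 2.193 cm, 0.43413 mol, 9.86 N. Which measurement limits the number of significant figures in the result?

9.86 N

2.193 cm → 4 s.f.; 0.43413 mol → 5 s.f.; 9.86 N → 3 s.f.
The fewest is 3 significant figures, from 9.86 N.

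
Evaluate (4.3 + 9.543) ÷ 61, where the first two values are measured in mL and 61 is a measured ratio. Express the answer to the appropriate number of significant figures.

4.3 mL + 9.543 mL = 13.843 mL; the sum is limited to 1 decimal place (3 s.f.).
Carrying full precision, 13.843 ÷ 61 = 0.22693442623… mL; 61 has 2 s.f., so the result keeps min(3, 2) = 2 s.f.
Rounded to 2 significant figures: 0.23 mL.

0.23 mL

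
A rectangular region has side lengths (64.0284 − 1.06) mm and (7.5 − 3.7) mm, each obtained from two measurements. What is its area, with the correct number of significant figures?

2.4 × 10^2 mm²

64.0284 − 1.06 = 62.9684, limited to 2 d.p. → 4 s.f.; 7.5 − 3.7 = 3.8, limited to 1 d.p. → 2 s.f.
Carrying full precision, 62.9684 × 3.8 = 239.27992; keep min(4, 2) = 2 s.f.
Rounded to 2 significant figures: 2.4 × 10^2 mm².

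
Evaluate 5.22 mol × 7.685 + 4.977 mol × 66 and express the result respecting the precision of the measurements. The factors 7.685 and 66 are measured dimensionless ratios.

3.7 × 10^2 mol

5.22 × 7.685 = 40.1157 → 40.1 mol (3 s.f., last digit at the 10^-1 place).
4.977 × 66 = 328.482 → 3.3 × 10^2 mol (2 s.f., last digit at the 10^1 place).
Sum: 368.5977 mol; keep the coarser place, 10^1.
Result: 3.7 × 10^2 mol.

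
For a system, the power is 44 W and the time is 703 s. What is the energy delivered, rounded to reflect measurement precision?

energy delivered = 44 W × 703 s = 30932 J.
44 has 2 significant figures; 703 has 3.
Division/multiplication keeps the fewest: 2 significant figures.
Rounded: 3.1 × 10^4 J.

3.1 × 10^4 J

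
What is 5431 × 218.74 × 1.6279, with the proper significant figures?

5431 × 218.74 × 1.6279 = 1933907.66063…
Multiplication/division keeps the fewest significant figures: 5431 → 4 s.f., 218.74 → 5 s.f., 1.6279 → 5 s.f.; limit is 4.
Rounded to 4 significant figures: 1.934 × 10^6.

1.934 × 10^6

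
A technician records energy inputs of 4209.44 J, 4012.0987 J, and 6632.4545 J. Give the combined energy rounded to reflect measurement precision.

4209.44 J + 4012.0987 J + 6632.4545 J = 14853.9932 J.
Addition/subtraction keeps the fewest decimal places: 4209.44 → 2 decimal places, 4012.0987 → 4 decimal places, 6632.4545 → 4 decimal places; limit is 2.
Rounded to 2 decimal places: 14853.99 J.

14853.99 J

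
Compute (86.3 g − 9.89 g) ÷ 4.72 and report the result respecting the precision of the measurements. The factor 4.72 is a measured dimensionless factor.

86.3 g − 9.89 g = 76.41 g; the difference is limited to 1 decimal place (3 s.f.).
Carrying full precision, 76.41 ÷ 4.72 = 16.188559322… g; 4.72 has 3 s.f., so the result keeps min(3, 3) = 3 s.f.
Rounded to 3 significant figures: 16.2 g.

16.2 g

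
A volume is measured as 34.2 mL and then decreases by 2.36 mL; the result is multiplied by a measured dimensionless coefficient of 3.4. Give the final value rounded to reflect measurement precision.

34.2 mL − 2.36 mL = 31.84 mL; the difference is limited to 1 decimal place (3 s.f.).
Carrying full precision, 31.84 × 3.4 = 108.256 mL; 3.4 has 2 s.f., so the result keeps min(3, 2) = 2 s.f.
Rounded to 2 significant figures: 1.1 × 10^2 mL.

1.1 × 10^2 mL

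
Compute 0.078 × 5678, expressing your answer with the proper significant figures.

0.078 × 5678 = 442.884
Multiplication/division keeps the fewest significant figures: 0.078 → 2 s.f., 5678 → 4 s.f.; limit is 2.
Rounded to 2 significant figures: 4.4 × 10².

4.4 × 10²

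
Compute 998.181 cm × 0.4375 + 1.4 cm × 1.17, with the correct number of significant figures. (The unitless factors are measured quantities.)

998.181 × 0.4375 = 436.7041875 → 436.7 cm (4 s.f., last digit at the 10^-1 place).
1.4 × 1.17 = 1.638 → 1.6 cm (2 s.f., last digit at the 10^-1 place).
Sum: 438.3421875 cm; keep the coarser place, 10^-1.
Result: 438.3 cm.

438.3 cm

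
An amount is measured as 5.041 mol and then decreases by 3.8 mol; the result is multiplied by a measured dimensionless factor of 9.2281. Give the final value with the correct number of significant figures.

11 mol

5.041 mol − 3.8 mol = 1.241 mol; the difference is limited to 1 decimal place (2 s.f.).
Carrying full precision, 1.241 × 9.2281 = 11.4520721 mol; 9.2281 has 5 s.f., so the result keeps min(2, 5) = 2 s.f.
Rounded to 2 significant figures: 11 mol.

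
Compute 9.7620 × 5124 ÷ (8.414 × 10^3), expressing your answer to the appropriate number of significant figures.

9.7620 × 5124 ÷ (8.414 × 10^3) = 5.94491181364…
Multiplication/division keeps the fewest significant figures: 9.7620 → 5 s.f., 5124 → 4 s.f., 8.414 × 10^3 → 4 s.f.; limit is 4.
Rounded to 4 significant figures: 5.945.

5.945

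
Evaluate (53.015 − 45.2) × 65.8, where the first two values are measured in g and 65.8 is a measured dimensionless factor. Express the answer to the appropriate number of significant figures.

53.015 g − 45.2 g = 7.815 g; the difference is limited to 1 decimal place (2 s.f.).
Carrying full precision, 7.815 × 65.8 = 514.227 g; 65.8 has 3 s.f., so the result keeps min(2, 3) = 2 s.f.
Rounded to 2 significant figures: 5.1 × 10² g.

5.1 × 10² g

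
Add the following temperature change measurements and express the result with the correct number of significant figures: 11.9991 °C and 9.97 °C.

21.97 °C

11.9991 °C + 9.97 °C = 21.9691 °C.
Addition/subtraction keeps the fewest decimal places: 11.9991 → 4 decimal places, 9.97 → 2 decimal places; limit is 2.
Rounded to 2 decimal places: 21.97 °C.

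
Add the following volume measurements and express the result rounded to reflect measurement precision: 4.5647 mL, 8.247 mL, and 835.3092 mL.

848.121 mL

4.5647 mL + 8.247 mL + 835.3092 mL = 848.1209 mL.
Addition/subtraction keeps the fewest decimal places: 4.5647 → 4 decimal places, 8.247 → 3 decimal places, 835.3092 → 4 decimal places; limit is 3.
Rounded to 3 decimal places: 848.121 mL.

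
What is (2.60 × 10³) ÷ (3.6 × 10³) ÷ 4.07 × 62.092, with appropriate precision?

11

(2.60 × 10³) ÷ (3.6 × 10³) ÷ 4.07 × 62.092 = 11.0182364182…
Multiplication/division keeps the fewest significant figures: 2.60 × 10³ → 3 s.f., 3.6 × 10³ → 2 s.f., 4.07 → 3 s.f., 62.092 → 5 s.f.; limit is 2.
Rounded to 2 significant figures: 11.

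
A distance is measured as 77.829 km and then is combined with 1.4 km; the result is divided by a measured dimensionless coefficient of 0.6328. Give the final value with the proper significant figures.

125 km

77.829 km + 1.4 km = 79.229 km; the sum is limited to 1 decimal place (3 s.f.).
Carrying full precision, 79.229 ÷ 0.6328 = 125.203855879… km; 0.6328 has 4 s.f., so the result keeps min(3, 4) = 3 s.f.
Rounded to 3 significant figures: 125 km.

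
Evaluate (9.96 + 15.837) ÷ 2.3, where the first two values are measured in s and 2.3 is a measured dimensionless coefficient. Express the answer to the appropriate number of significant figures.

11 s

9.96 s + 15.837 s = 25.797 s; the sum is limited to 2 decimal places (4 s.f.).
Carrying full precision, 25.797 ÷ 2.3 = 11.2160869565… s; 2.3 has 2 s.f., so the result keeps min(4, 2) = 2 s.f.
Rounded to 2 significant figures: 11 s.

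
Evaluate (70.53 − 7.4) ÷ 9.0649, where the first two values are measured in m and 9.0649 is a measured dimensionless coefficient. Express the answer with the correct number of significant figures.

6.96 m

70.53 m − 7.4 m = 63.13 m; the difference is limited to 1 decimal place (3 s.f.).
Carrying full precision, 63.13 ÷ 9.0649 = 6.96422464671… m; 9.0649 has 5 s.f., so the result keeps min(3, 5) = 3 s.f.
Rounded to 3 significant figures: 6.96 m.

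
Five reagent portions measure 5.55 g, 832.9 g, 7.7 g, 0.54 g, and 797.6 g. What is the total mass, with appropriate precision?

5.55 g + 832.9 g + 7.7 g + 0.54 g + 797.6 g = 1644.29 g.
Addition/subtraction keeps the fewest decimal places: 5.55 → 2 decimal places, 832.9 → 1 decimal place, 7.7 → 1 decimal place, 0.54 → 2 decimal places, 797.6 → 1 decimal place; limit is 1.
Rounded to 1 decimal place: 1644.3 g.

1644.3 g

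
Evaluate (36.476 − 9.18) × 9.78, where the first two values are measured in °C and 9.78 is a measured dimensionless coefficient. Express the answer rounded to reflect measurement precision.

36.476 °C − 9.18 °C = 27.296 °C; the difference is limited to 2 decimal places (4 s.f.).
Carrying full precision, 27.296 × 9.78 = 266.95488 °C; 9.78 has 3 s.f., so the result keeps min(4, 3) = 3 s.f.
Rounded to 3 significant figures: 267 °C.

267 °C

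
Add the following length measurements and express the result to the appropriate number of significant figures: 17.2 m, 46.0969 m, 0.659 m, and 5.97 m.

69.9 m

17.2 m + 46.0969 m + 0.659 m + 5.97 m = 69.9259 m.
Addition/subtraction keeps the fewest decimal places: 17.2 → 1 decimal place, 46.0969 → 4 decimal places, 0.659 → 3 decimal places, 5.97 → 2 decimal places; limit is 1.
Rounded to 1 decimal place: 69.9 m.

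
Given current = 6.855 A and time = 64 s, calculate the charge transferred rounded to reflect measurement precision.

4.4 × 10^2 C

charge transferred = 6.855 A × 64 s = 438.72 C.
6.855 has 4 significant figures; 64 has 2.
Division/multiplication keeps the fewest: 2 significant figures.
Rounded: 4.4 × 10^2 C.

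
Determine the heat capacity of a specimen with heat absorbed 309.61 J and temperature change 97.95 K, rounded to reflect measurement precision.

3.161 J/K

heat capacity = 309.61 J ÷ 97.95 K = 3.16089841756… J/K.
309.61 has 5 significant figures; 97.95 has 4.
Division/multiplication keeps the fewest: 4 significant figures.
Rounded: 3.161 J/K.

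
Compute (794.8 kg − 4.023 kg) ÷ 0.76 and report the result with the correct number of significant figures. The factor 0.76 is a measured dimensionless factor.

794.8 kg − 4.023 kg = 790.777 kg; the difference is limited to 1 decimal place (4 s.f.).
Carrying full precision, 790.777 ÷ 0.76 = 1040.49605263… kg; 0.76 has 2 s.f., so the result keeps min(4, 2) = 2 s.f.
Rounded to 2 significant figures: 1.0 × 10^3 kg.

1.0 × 10^3 kg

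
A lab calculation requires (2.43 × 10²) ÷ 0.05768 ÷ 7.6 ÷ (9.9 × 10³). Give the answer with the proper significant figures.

(2.43 × 10²) ÷ 0.05768 ÷ 7.6 ÷ (9.9 × 10³) = 0.055992806376…
Multiplication/division keeps the fewest significant figures: 2.43 × 10² → 3 s.f., 0.05768 → 4 s.f., 7.6 → 2 s.f., 9.9 × 10³ → 2 s.f.; limit is 2.
Rounded to 2 significant figures: 0.056.

0.056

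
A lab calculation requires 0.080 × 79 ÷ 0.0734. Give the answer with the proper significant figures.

0.080 × 79 ÷ 0.0734 = 86.1035422343…
Multiplication/division keeps the fewest significant figures: 0.080 → 2 s.f., 79 → 2 s.f., 0.0734 → 3 s.f.; limit is 2.
Rounded to 2 significant figures: 86.

86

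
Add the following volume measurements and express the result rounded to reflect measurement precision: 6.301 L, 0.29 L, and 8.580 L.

15.17 L

6.301 L + 0.29 L + 8.580 L = 15.171 L.
Addition/subtraction keeps the fewest decimal places: 6.301 → 3 decimal places, 0.29 → 2 decimal places, 8.580 → 3 decimal places; limit is 2.
Rounded to 2 decimal places: 15.17 L.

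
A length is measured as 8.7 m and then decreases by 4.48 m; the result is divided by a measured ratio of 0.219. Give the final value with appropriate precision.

19 m

8.7 m − 4.48 m = 4.22 m; the difference is limited to 1 decimal place (2 s.f.).
Carrying full precision, 4.22 ÷ 0.219 = 19.2694063927… m; 0.219 has 3 s.f., so the result keeps min(2, 3) = 2 s.f.
Rounded to 2 significant figures: 19 m.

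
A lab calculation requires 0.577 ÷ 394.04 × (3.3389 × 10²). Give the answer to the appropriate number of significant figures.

0.577 ÷ 394.04 × (3.3389 × 10²) = 0.48892125165…
Multiplication/division keeps the fewest significant figures: 0.577 → 3 s.f., 394.04 → 5 s.f., 3.3389 × 10² → 5 s.f.; limit is 3.
Rounded to 3 significant figures: 0.489.

0.489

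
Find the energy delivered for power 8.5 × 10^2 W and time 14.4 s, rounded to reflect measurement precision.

energy delivered = 8.5 × 10^2 W × 14.4 s = 12240 J.
8.5 × 10^2 has 2 significant figures; 14.4 has 3.
Division/multiplication keeps the fewest: 2 significant figures.
Rounded: 1.2 × 10^4 J.

1.2 × 10^4 J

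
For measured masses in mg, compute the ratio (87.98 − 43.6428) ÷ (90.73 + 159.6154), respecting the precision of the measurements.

87.98 − 43.6428 = 44.3372, limited to 2 d.p. → 4 s.f.; 90.73 + 159.6154 = 250.3454, limited to 2 d.p. → 5 s.f.
Carrying full precision, 44.3372 ÷ 250.3454 = 0.177104112958…; keep min(4, 5) = 4 s.f.
Rounded to 4 significant figures: 0.1771.

0.1771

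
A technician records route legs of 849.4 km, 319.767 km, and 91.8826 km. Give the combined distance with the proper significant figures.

849.4 km + 319.767 km + 91.8826 km = 1261.0496 km.
Addition/subtraction keeps the fewest decimal places: 849.4 → 1 decimal place, 319.767 → 3 decimal places, 91.8826 → 4 decimal places; limit is 1.
Rounded to 1 decimal place: 1261.0 km.

1261.0 km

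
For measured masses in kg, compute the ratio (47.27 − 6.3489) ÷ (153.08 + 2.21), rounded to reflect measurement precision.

0.2635

47.27 − 6.3489 = 40.9211, limited to 2 d.p. → 4 s.f.; 153.08 + 2.21 = 155.29, limited to 2 d.p. → 5 s.f.
Carrying full precision, 40.9211 ÷ 155.29 = 0.263514070449…; keep min(4, 5) = 4 s.f.
Rounded to 4 significant figures: 0.2635.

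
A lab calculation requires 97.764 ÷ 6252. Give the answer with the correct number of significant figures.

0.01564

97.764 ÷ 6252 = 0.0156372360845…
Multiplication/division keeps the fewest significant figures: 97.764 → 5 s.f., 6252 → 4 s.f.; limit is 4.
Rounded to 4 significant figures: 0.01564.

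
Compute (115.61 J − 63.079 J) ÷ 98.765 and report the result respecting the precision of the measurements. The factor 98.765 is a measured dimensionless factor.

115.61 J − 63.079 J = 52.531 J; the difference is limited to 2 decimal places (4 s.f.).
Carrying full precision, 52.531 ÷ 98.765 = 0.531878701969… J; 98.765 has 5 s.f., so the result keeps min(4, 5) = 4 s.f.
Rounded to 4 significant figures: 0.5319 J.

0.5319 J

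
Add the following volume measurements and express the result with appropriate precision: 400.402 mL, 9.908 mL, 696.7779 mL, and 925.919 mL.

2033.007 mL

400.402 mL + 9.908 mL + 696.7779 mL + 925.919 mL = 2033.0069 mL.
Addition/subtraction keeps the fewest decimal places: 400.402 → 3 decimal places, 9.908 → 3 decimal places, 696.7779 → 4 decimal places, 925.919 → 3 decimal places; limit is 3.
Rounded to 3 decimal places: 2033.007 mL.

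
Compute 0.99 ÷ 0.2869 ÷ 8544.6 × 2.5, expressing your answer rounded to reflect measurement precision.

0.0010

0.99 ÷ 0.2869 ÷ 8544.6 × 2.5 = 0.00100960831383…
Multiplication/division keeps the fewest significant figures: 0.99 → 2 s.f., 0.2869 → 4 s.f., 8544.6 → 5 s.f., 2.5 → 2 s.f.; limit is 2.
Rounded to 2 significant figures: 0.0010.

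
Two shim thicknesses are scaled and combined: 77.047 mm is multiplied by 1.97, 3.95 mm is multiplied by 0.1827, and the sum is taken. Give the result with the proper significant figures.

153 mm

77.047 × 1.97 = 151.78259 → 1.52 × 10^2 mm (3 s.f., last digit at the 10^0 place).
3.95 × 0.1827 = 0.721665 → 0.722 mm (3 s.f., last digit at the 10^-3 place).
Sum: 152.504255 mm; keep the coarser place, 10^0.
Result: 153 mm.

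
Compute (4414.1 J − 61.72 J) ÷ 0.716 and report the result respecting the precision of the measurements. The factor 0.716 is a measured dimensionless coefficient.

4414.1 J − 61.72 J = 4352.38 J; the difference is limited to 1 decimal place (5 s.f.).
Carrying full precision, 4352.38 ÷ 0.716 = 6078.74301676… J; 0.716 has 3 s.f., so the result keeps min(5, 3) = 3 s.f.
Rounded to 3 significant figures: 6.08 × 10^3 J.

6.08 × 10^3 J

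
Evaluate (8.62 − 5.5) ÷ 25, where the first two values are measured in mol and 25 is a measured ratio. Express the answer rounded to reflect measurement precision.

0.12 mol

8.62 mol − 5.5 mol = 3.12 mol; the difference is limited to 1 decimal place (2 s.f.).
Carrying full precision, 3.12 ÷ 25 = 0.1248 mol; 25 has 2 s.f., so the result keeps min(2, 2) = 2 s.f.
Rounded to 2 significant figures: 0.12 mol.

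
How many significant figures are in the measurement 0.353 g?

3

0.353: leading zeros are not significant.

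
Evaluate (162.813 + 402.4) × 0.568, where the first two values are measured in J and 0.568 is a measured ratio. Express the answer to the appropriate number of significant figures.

162.813 J + 402.4 J = 565.213 J; the sum is limited to 1 decimal place (4 s.f.).
Carrying full precision, 565.213 × 0.568 = 321.040984 J; 0.568 has 3 s.f., so the result keeps min(4, 3) = 3 s.f.
Rounded to 3 significant figures: 321 J.

321 J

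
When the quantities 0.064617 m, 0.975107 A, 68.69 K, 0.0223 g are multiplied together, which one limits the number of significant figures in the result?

0.0223 g

0.064617 m → 5 s.f.; 0.975107 A → 6 s.f.; 68.69 K → 4 s.f.; 0.0223 g → 3 s.f.
The fewest is 3 significant figures, from 0.0223 g.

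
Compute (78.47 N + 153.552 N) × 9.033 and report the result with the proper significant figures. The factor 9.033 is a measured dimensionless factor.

2096 N

78.47 N + 153.552 N = 232.022 N; the sum is limited to 2 decimal places (5 s.f.).
Carrying full precision, 232.022 × 9.033 = 2095.854726 N; 9.033 has 4 s.f., so the result keeps min(5, 4) = 4 s.f.
Rounded to 4 significant figures: 2096 N.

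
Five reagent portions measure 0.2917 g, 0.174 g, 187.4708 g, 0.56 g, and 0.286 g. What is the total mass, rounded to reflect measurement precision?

188.78 g

0.2917 g + 0.174 g + 187.4708 g + 0.56 g + 0.286 g = 188.7825 g.
Addition/subtraction keeps the fewest decimal places: 0.2917 → 4 decimal places, 0.174 → 3 decimal places, 187.4708 → 4 decimal places, 0.56 → 2 decimal places, 0.286 → 3 decimal places; limit is 2.
Rounded to 2 decimal places: 188.78 g.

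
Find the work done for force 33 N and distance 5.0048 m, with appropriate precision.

work done = 33 N × 5.0048 m = 165.1584 J.
33 has 2 significant figures; 5.0048 has 5.
Division/multiplication keeps the fewest: 2 significant figures.
Rounded: 1.7 × 10^2 J.

1.7 × 10^2 J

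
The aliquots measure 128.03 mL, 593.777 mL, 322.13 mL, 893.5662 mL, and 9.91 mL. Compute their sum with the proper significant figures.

1947.41 mL

128.03 mL + 593.777 mL + 322.13 mL + 893.5662 mL + 9.91 mL = 1947.4132 mL.
Addition/subtraction keeps the fewest decimal places: 128.03 → 2 decimal places, 593.777 → 3 decimal places, 322.13 → 2 decimal places, 893.5662 → 4 decimal places, 9.91 → 2 decimal places; limit is 2.
Rounded to 2 decimal places: 1947.41 mL.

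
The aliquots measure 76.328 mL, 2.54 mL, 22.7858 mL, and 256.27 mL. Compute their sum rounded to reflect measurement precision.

357.92 mL

76.328 mL + 2.54 mL + 22.7858 mL + 256.27 mL = 357.9238 mL.
Addition/subtraction keeps the fewest decimal places: 76.328 → 3 decimal places, 2.54 → 2 decimal places, 22.7858 → 4 decimal places, 256.27 → 2 decimal places; limit is 2.
Rounded to 2 decimal places: 357.92 mL.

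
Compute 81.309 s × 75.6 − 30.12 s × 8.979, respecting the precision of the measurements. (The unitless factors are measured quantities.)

5.88 × 10³ s

81.309 × 75.6 = 6146.9604 → 6.15 × 10³ s (3 s.f., last digit at the 10^1 place).
30.12 × 8.979 = 270.44748 → 270.4 s (4 s.f., last digit at the 10^-1 place).
Difference: 5876.51292 s; keep the coarser place, 10^1.
Result: 5.88 × 10³ s.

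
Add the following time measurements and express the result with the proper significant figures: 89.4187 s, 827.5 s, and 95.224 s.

89.4187 s + 827.5 s + 95.224 s = 1012.1427 s.
Addition/subtraction keeps the fewest decimal places: 89.4187 → 4 decimal places, 827.5 → 1 decimal place, 95.224 → 3 decimal places; limit is 1.
Rounded to 1 decimal place: 1012.1 s.

1012.1 s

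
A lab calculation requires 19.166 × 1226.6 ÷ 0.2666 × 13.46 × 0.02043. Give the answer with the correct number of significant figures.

2.425 × 10^4

19.166 × 1226.6 ÷ 0.2666 × 13.46 × 0.02043 = 24248.6589648…
Multiplication/division keeps the fewest significant figures: 19.166 → 5 s.f., 1226.6 → 5 s.f., 0.2666 → 4 s.f., 13.46 → 4 s.f., 0.02043 → 4 s.f.; limit is 4.
Rounded to 4 significant figures: 2.425 × 10^4.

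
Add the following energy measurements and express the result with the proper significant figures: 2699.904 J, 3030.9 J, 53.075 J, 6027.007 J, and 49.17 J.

11860.1 J

2699.904 J + 3030.9 J + 53.075 J + 6027.007 J + 49.17 J = 11860.056 J.
Addition/subtraction keeps the fewest decimal places: 2699.904 → 3 decimal places, 3030.9 → 1 decimal place, 53.075 → 3 decimal places, 6027.007 → 3 decimal places, 49.17 → 2 decimal places; limit is 1.
Rounded to 1 decimal place: 11860.1 J.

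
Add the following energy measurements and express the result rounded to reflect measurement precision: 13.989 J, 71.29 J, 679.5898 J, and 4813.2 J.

13.989 J + 71.29 J + 679.5898 J + 4813.2 J = 5578.0688 J.
Addition/subtraction keeps the fewest decimal places: 13.989 → 3 decimal places, 71.29 → 2 decimal places, 679.5898 → 4 decimal places, 4813.2 → 1 decimal place; limit is 1.
Rounded to 1 decimal place: 5578.1 J.

5578.1 J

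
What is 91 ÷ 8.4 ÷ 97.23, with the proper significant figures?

91 ÷ 8.4 ÷ 97.23 = 0.111419657856…
Multiplication/division keeps the fewest significant figures: 91 → 2 s.f., 8.4 → 2 s.f., 97.23 → 4 s.f.; limit is 2.
Rounded to 2 significant figures: 0.11.

0.11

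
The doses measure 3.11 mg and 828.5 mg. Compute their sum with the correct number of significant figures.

831.6 mg

3.11 mg + 828.5 mg = 831.61 mg.
Addition/subtraction keeps the fewest decimal places: 3.11 → 2 decimal places, 828.5 → 1 decimal place; limit is 1.
Rounded to 1 decimal place: 831.6 mg.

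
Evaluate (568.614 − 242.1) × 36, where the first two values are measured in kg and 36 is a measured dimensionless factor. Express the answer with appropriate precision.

568.614 kg − 242.1 kg = 326.514 kg; the difference is limited to 1 decimal place (4 s.f.).
Carrying full precision, 326.514 × 36 = 11754.504 kg; 36 has 2 s.f., so the result keeps min(4, 2) = 2 s.f.
Rounded to 2 significant figures: 1.2 × 10^4 kg.

1.2 × 10^4 kg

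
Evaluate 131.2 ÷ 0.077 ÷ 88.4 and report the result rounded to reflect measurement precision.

131.2 ÷ 0.077 ÷ 88.4 = 19.2748428043…
Multiplication/division keeps the fewest significant figures: 131.2 → 4 s.f., 0.077 → 2 s.f., 88.4 → 3 s.f.; limit is 2.
Rounded to 2 significant figures: 19.

19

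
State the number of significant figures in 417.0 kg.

417.0: trailing zeros after a decimal point are significant.

4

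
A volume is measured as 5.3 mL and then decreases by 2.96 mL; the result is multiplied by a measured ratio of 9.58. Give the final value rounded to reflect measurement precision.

5.3 mL − 2.96 mL = 2.34 mL; the difference is limited to 1 decimal place (2 s.f.).
Carrying full precision, 2.34 × 9.58 = 22.4172 mL; 9.58 has 3 s.f., so the result keeps min(2, 3) = 2 s.f.
Rounded to 2 significant figures: 22 mL.

22 mL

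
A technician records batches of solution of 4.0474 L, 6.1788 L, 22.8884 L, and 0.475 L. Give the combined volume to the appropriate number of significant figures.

33.590 L

4.0474 L + 6.1788 L + 22.8884 L + 0.475 L = 33.5896 L.
Addition/subtraction keeps the fewest decimal places: 4.0474 → 4 decimal places, 6.1788 → 4 decimal places, 22.8884 → 4 decimal places, 0.475 → 3 decimal places; limit is 3.
Rounded to 3 decimal places: 33.590 L.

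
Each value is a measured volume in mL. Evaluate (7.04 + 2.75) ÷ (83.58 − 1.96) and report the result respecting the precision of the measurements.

0.120

7.04 + 2.75 = 9.79, limited to 2 d.p. → 3 s.f.; 83.58 − 1.96 = 81.62, limited to 2 d.p. → 4 s.f.
Carrying full precision, 9.79 ÷ 81.62 = 0.119946091644…; keep min(3, 4) = 3 s.f.
Rounded to 3 significant figures: 0.120.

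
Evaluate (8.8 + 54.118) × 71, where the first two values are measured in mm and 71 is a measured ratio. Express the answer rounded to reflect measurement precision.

8.8 mm + 54.118 mm = 62.918 mm; the sum is limited to 1 decimal place (3 s.f.).
Carrying full precision, 62.918 × 71 = 4467.178 mm; 71 has 2 s.f., so the result keeps min(3, 2) = 2 s.f.
Rounded to 2 significant figures: 4.5 × 10³ mm.

4.5 × 10³ mm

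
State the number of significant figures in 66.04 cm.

66.04: zeros between nonzero digits are significant.

4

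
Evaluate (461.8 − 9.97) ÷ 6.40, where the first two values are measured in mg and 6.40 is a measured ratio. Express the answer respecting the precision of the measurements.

70.6 mg

461.8 mg − 9.97 mg = 451.83 mg; the difference is limited to 1 decimal place (4 s.f.).
Carrying full precision, 451.83 ÷ 6.40 = 70.5984375 mg; 6.40 has 3 s.f., so the result keeps min(4, 3) = 3 s.f.
Rounded to 3 significant figures: 70.6 mg.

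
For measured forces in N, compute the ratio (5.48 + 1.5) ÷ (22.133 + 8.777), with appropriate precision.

0.23

5.48 + 1.5 = 6.98, limited to 1 d.p. → 2 s.f.; 22.133 + 8.777 = 30.910, limited to 3 d.p. → 5 s.f.
Carrying full precision, 6.98 ÷ 30.910 = 0.225816887739…; keep min(2, 5) = 2 s.f.
Rounded to 2 significant figures: 0.23.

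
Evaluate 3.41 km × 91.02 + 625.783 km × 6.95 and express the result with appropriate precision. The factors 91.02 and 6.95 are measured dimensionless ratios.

3.41 × 91.02 = 310.3782 → 310. km (3 s.f., last digit at the 10^0 place).
625.783 × 6.95 = 4349.19185 → 4.35 × 10³ km (3 s.f., last digit at the 10^1 place).
Sum: 4659.57005 km; keep the coarser place, 10^1.
Result: 4.66 × 10³ km.

4.66 × 10³ km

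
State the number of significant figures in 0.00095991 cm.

0.00095991: leading zeros are not significant.

5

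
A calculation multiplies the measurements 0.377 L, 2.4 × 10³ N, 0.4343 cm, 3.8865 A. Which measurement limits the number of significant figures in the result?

0.377 L → 3 s.f.; 2.4 × 10³ N → 2 s.f.; 0.4343 cm → 4 s.f.; 3.8865 A → 5 s.f.
The fewest is 2 significant figures, from 2.4 × 10³ N.

2.4 × 10³ N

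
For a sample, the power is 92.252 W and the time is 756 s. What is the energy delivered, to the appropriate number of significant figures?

energy delivered = 92.252 W × 756 s = 69742.512 J.
92.252 has 5 significant figures; 756 has 3.
Division/multiplication keeps the fewest: 3 significant figures.
Rounded: 6.97 × 10⁴ J.

6.97 × 10⁴ J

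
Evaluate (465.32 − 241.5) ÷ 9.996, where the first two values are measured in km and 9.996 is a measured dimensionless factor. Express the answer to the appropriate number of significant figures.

465.32 km − 241.5 km = 223.82 km; the difference is limited to 1 decimal place (4 s.f.).
Carrying full precision, 223.82 ÷ 9.996 = 22.3909563826… km; 9.996 has 4 s.f., so the result keeps min(4, 4) = 4 s.f.
Rounded to 4 significant figures: 22.39 km.

22.39 km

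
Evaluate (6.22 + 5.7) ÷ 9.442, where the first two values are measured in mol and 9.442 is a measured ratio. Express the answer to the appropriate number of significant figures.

6.22 mol + 5.7 mol = 11.92 mol; the sum is limited to 1 decimal place (3 s.f.).
Carrying full precision, 11.92 ÷ 9.442 = 1.26244439737… mol; 9.442 has 4 s.f., so the result keeps min(3, 4) = 3 s.f.
Rounded to 3 significant figures: 1.26 mol.

1.26 mol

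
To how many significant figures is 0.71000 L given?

0.71000: leading zeros are not significant; trailing zeros after a decimal point are significant.

5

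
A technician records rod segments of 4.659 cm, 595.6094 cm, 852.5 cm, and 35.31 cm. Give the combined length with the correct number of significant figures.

1488.1 cm

4.659 cm + 595.6094 cm + 852.5 cm + 35.31 cm = 1488.0784 cm.
Addition/subtraction keeps the fewest decimal places: 4.659 → 3 decimal places, 595.6094 → 4 decimal places, 852.5 → 1 decimal place, 35.31 → 2 decimal places; limit is 1.
Rounded to 1 decimal place: 1488.1 cm.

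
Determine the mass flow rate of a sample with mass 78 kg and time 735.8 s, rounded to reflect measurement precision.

mass flow rate = 78 kg ÷ 735.8 s = 0.106007067138… kg/s.
78 has 2 significant figures; 735.8 has 4.
Division/multiplication keeps the fewest: 2 significant figures.
Rounded: 0.11 kg/s.

0.11 kg/s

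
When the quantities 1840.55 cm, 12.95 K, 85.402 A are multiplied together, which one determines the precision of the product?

1840.55 cm → 6 s.f.; 12.95 K → 4 s.f.; 85.402 A → 5 s.f.
The fewest is 4 significant figures, from 12.95 K.

12.95 K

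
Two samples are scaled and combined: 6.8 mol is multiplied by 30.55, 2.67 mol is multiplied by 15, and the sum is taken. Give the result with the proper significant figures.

2.5 × 10^2 mol

6.8 × 30.55 = 207.74 → 2.1 × 10^2 mol (2 s.f., last digit at the 10^1 place).
2.67 × 15 = 40.05 → 4.0 × 10^1 mol (2 s.f., last digit at the 10^0 place).
Sum: 247.79 mol; keep the coarser place, 10^1.
Result: 2.5 × 10^2 mol.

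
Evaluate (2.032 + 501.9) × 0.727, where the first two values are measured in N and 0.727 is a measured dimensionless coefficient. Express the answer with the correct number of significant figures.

3.66 × 10² N

2.032 N + 501.9 N = 503.932 N; the sum is limited to 1 decimal place (4 s.f.).
Carrying full precision, 503.932 × 0.727 = 366.358564 N; 0.727 has 3 s.f., so the result keeps min(4, 3) = 3 s.f.
Rounded to 3 significant figures: 3.66 × 10² N.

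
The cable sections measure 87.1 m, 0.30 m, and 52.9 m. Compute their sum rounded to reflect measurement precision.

140.3 m

87.1 m + 0.30 m + 52.9 m = 140.30 m.
Addition/subtraction keeps the fewest decimal places: 87.1 → 1 decimal place, 0.30 → 2 decimal places, 52.9 → 1 decimal place; limit is 1.
Rounded to 1 decimal place: 140.3 m.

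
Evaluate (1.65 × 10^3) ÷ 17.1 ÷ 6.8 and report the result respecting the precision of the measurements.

14

(1.65 × 10^3) ÷ 17.1 ÷ 6.8 = 14.1898864809…
Multiplication/division keeps the fewest significant figures: 1.65 × 10^3 → 3 s.f., 17.1 → 3 s.f., 6.8 → 2 s.f.; limit is 2.
Rounded to 2 significant figures: 14.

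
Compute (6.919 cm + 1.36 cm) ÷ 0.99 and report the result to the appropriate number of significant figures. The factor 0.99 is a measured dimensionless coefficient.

8.4 cm

6.919 cm + 1.36 cm = 8.279 cm; the sum is limited to 2 decimal places (3 s.f.).
Carrying full precision, 8.279 ÷ 0.99 = 8.36262626263… cm; 0.99 has 2 s.f., so the result keeps min(3, 2) = 2 s.f.
Rounded to 2 significant figures: 8.4 cm.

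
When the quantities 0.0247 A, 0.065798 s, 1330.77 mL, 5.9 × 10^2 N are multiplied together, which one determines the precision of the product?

5.9 × 10^2 N

0.0247 A → 3 s.f.; 0.065798 s → 5 s.f.; 1330.77 mL → 6 s.f.; 5.9 × 10^2 N → 2 s.f.
The fewest is 2 significant figures, from 5.9 × 10^2 N.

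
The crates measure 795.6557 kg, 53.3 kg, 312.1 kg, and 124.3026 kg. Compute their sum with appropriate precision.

1285.4 kg

795.6557 kg + 53.3 kg + 312.1 kg + 124.3026 kg = 1285.3583 kg.
Addition/subtraction keeps the fewest decimal places: 795.6557 → 4 decimal places, 53.3 → 1 decimal place, 312.1 → 1 decimal place, 124.3026 → 4 decimal places; limit is 1.
Rounded to 1 decimal place: 1285.4 kg.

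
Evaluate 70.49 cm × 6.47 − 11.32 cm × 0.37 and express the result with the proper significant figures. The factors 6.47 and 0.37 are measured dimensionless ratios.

70.49 × 6.47 = 456.0703 → 456 cm (3 s.f., last digit at the 10^0 place).
11.32 × 0.37 = 4.1884 → 4.2 cm (2 s.f., last digit at the 10^-1 place).
Difference: 451.8819 cm; keep the coarser place, 10^0.
Result: 452 cm.

452 cm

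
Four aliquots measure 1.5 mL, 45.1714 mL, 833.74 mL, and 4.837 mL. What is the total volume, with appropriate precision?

885.2 mL

1.5 mL + 45.1714 mL + 833.74 mL + 4.837 mL = 885.2484 mL.
Addition/subtraction keeps the fewest decimal places: 1.5 → 1 decimal place, 45.1714 → 4 decimal places, 833.74 → 2 decimal places, 4.837 → 3 decimal places; limit is 1.
Rounded to 1 decimal place: 885.2 mL.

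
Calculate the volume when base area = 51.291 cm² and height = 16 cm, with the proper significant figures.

volume = 51.291 cm² × 16 cm = 820.656 cm³.
51.291 has 5 significant figures; 16 has 2.
Division/multiplication keeps the fewest: 2 significant figures.
Rounded: 8.2 × 10^2 cm³.

8.2 × 10^2 cm³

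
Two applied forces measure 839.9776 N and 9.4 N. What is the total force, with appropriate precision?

839.9776 N + 9.4 N = 849.3776 N.
Addition/subtraction keeps the fewest decimal places: 839.9776 → 4 decimal places, 9.4 → 1 decimal place; limit is 1.
Rounded to 1 decimal place: 849.4 N.

849.4 N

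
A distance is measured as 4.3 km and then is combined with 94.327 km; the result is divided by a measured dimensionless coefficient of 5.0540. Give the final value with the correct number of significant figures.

19.5 km

4.3 km + 94.327 km = 98.627 km; the sum is limited to 1 decimal place (3 s.f.).
Carrying full precision, 98.627 ÷ 5.0540 = 19.5146418678… km; 5.0540 has 5 s.f., so the result keeps min(3, 5) = 3 s.f.
Rounded to 3 significant figures: 19.5 km.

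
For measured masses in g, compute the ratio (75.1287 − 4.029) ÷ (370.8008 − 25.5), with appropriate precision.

75.1287 − 4.029 = 71.0997, limited to 3 d.p. → 5 s.f.; 370.8008 − 25.5 = 345.3008, limited to 1 d.p. → 4 s.f.
Carrying full precision, 71.0997 ÷ 345.3008 = 0.205906560309…; keep min(5, 4) = 4 s.f.
Rounded to 4 significant figures: 0.2059.

0.2059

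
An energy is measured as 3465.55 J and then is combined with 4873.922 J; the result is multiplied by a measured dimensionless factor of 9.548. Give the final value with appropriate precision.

3465.55 J + 4873.922 J = 8339.472 J; the sum is limited to 2 decimal places (6 s.f.).
Carrying full precision, 8339.472 × 9.548 = 79625.278656 J; 9.548 has 4 s.f., so the result keeps min(6, 4) = 4 s.f.
Rounded to 4 significant figures: 7.963 × 10^4 J.

7.963 × 10^4 J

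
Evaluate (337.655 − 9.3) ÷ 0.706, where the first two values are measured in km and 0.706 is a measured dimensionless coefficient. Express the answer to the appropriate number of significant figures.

465 km

337.655 km − 9.3 km = 328.355 km; the difference is limited to 1 decimal place (4 s.f.).
Carrying full precision, 328.355 ÷ 0.706 = 465.092067989… km; 0.706 has 3 s.f., so the result keeps min(4, 3) = 3 s.f.
Rounded to 3 significant figures: 465 km.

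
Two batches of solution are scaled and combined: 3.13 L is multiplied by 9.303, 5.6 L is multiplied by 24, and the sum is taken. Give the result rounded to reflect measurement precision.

1.6 × 10² L

3.13 × 9.303 = 29.11839 → 29.1 L (3 s.f., last digit at the 10^-1 place).
5.6 × 24 = 134.4 → 1.3 × 10² L (2 s.f., last digit at the 10^1 place).
Sum: 163.51839 L; keep the coarser place, 10^1.
Result: 1.6 × 10² L.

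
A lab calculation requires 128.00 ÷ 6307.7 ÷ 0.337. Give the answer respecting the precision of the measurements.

0.0602

128.00 ÷ 6307.7 ÷ 0.337 = 0.0602156029071…
Multiplication/division keeps the fewest significant figures: 128.00 → 5 s.f., 6307.7 → 5 s.f., 0.337 → 3 s.f.; limit is 3.
Rounded to 3 significant figures: 0.0602.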